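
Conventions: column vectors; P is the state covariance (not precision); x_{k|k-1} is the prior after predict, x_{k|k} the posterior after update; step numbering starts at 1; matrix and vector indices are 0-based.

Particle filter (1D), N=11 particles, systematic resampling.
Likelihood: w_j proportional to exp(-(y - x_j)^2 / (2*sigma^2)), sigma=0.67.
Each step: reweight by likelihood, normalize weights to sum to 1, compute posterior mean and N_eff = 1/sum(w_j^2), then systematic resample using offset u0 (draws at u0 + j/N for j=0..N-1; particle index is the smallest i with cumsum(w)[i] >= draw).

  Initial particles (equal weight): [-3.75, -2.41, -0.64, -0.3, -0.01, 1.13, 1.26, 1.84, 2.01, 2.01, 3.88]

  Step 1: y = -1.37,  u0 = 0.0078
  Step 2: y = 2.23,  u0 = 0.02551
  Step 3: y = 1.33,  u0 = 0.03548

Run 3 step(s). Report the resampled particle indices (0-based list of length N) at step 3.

step 1: w=[0.0014, 0.2375, 0.4376, 0.2213, 0.1010, 0.0008, 0.0004, 0.0000, 0.0000, 0.0000, 0.0000]  mean=-0.9240  Neff=3.2561  idx=[1, 1, 1, 2, 2, 2, 2, 2, 3, 3, 4]
step 2: w=[0.0000, 0.0000, 0.0000, 0.0177, 0.0177, 0.0177, 0.0177, 0.0177, 0.1367, 0.1367, 0.6382]  mean=-0.1450  Neff=2.2412  idx=[4, 8, 8, 9, 10, 10, 10, 10, 10, 10, 10]
step 3: w=[0.0119, 0.0465, 0.0465, 0.0465, 0.1212, 0.1212, 0.1212, 0.1212, 0.1212, 0.1212, 0.1212]  mean=-0.0579  Neff=9.1302  idx=[1, 3, 4, 5, 6, 6, 7, 8, 9, 9, 10]

resampled_idx = [1, 3, 4, 5, 6, 6, 7, 8, 9, 9, 10]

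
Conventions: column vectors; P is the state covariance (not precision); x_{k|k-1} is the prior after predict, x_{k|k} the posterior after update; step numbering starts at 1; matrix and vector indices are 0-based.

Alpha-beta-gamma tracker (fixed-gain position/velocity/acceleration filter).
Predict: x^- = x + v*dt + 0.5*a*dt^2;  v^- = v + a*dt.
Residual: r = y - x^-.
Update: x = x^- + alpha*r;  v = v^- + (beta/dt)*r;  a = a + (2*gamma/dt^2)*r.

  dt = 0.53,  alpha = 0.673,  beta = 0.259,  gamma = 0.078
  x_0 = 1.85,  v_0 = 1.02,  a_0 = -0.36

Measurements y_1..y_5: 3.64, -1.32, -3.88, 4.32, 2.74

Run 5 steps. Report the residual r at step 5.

resid = 2.3629

step 1: x_pred=2.3400  r=1.3000  x^+=3.2149  v^+=1.4645  a^+=0.3619
step 2: x_pred=4.0419  r=-5.3619  x^+=0.4333  v^+=-0.9640  a^+=-2.6158
step 3: x_pred=-0.4449  r=-3.4351  x^+=-2.7567  v^+=-4.0290  a^+=-4.5235
step 4: x_pred=-5.5274  r=9.8474  x^+=1.0999  v^+=-1.6142  a^+=0.9453
step 5: x_pred=0.3771  r=2.3629  x^+=1.9673  v^+=0.0415  a^+=2.2576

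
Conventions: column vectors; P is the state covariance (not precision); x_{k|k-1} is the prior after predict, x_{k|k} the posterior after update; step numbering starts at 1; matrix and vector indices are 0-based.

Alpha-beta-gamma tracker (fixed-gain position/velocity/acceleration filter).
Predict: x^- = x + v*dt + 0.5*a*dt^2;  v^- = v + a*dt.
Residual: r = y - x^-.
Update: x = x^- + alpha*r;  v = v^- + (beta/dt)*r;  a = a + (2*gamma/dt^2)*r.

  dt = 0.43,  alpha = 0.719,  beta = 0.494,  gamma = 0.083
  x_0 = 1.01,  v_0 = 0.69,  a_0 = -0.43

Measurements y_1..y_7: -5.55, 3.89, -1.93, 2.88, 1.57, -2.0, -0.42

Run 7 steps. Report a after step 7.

step 1: x_pred=1.2669  r=-6.8169  x^+=-3.6344  v^+=-7.3265  a^+=-6.5501
step 2: x_pred=-7.3904  r=11.2804  x^+=0.7202  v^+=2.8163  a^+=3.5772
step 3: x_pred=2.2619  r=-4.1919  x^+=-0.7521  v^+=-0.4614  a^+=-0.1863
step 4: x_pred=-0.9677  r=3.8477  x^+=1.7988  v^+=3.8789  a^+=3.2681
step 5: x_pred=3.7689  r=-2.1989  x^+=2.1879  v^+=2.7580  a^+=1.2940
step 6: x_pred=3.4935  r=-5.4935  x^+=-0.4563  v^+=-2.9966  a^+=-3.6379
step 7: x_pred=-2.0812  r=1.6612  x^+=-0.8868  v^+=-2.6525  a^+=-2.1465

a_post = -2.1465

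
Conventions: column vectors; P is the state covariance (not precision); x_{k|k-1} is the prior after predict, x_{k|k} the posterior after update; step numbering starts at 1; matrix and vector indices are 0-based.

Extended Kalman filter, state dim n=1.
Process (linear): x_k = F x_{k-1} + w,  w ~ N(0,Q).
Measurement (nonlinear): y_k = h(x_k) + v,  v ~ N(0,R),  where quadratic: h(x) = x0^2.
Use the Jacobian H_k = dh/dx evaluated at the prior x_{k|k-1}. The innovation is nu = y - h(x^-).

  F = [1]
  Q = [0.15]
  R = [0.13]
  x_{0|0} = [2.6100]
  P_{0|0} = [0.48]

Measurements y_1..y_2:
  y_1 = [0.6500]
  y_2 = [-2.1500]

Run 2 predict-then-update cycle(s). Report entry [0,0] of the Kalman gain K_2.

K[0,0] = 0.3156

step 1: x^-=[2.6100]  P^-=[0.6300]  H_jac=[5.2200]  S=[17.2965]  K=[0.1901]  nu=[-6.1621]  x^+=[1.4384]  P^+=[0.0047]
step 2: x^-=[1.4384]  P^-=[0.1547]  H_jac=[2.8768]  S=[1.4106]  K=[0.3156]  nu=[-4.2190]  x^+=[0.1070]  P^+=[0.0143]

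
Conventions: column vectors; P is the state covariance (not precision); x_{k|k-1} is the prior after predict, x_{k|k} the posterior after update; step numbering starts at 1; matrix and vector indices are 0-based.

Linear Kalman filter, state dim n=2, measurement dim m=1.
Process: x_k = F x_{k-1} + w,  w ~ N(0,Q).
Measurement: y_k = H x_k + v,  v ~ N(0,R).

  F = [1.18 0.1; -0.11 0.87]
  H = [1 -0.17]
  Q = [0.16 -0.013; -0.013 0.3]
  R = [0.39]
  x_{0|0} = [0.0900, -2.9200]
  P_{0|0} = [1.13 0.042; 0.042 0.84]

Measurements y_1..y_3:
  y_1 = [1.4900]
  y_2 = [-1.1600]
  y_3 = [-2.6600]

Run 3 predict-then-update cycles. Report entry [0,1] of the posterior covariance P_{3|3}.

P_post[0,1] = 0.1831

step 1: x^-=[-0.1858, -2.5503]  P^-=[1.7517 -0.0439; -0.0439 0.9414]  S=[2.1839]  K=[0.8055; -0.0934]  nu=[1.2422]  x^+=[0.8149, -2.6663]  P^+=[0.3346 0.1204; 0.1204 0.9224]
step 2: x^-=[0.6949, -2.4093]  P^-=[0.6636 0.1461; 0.1461 0.9792]  S=[1.0322]  K=[0.6188; -0.0198]  nu=[-2.2645]  x^+=[-0.7064, -2.3646]  P^+=[0.2683 0.1587; 0.1587 0.9788]
step 3: x^-=[-1.0700, -1.9795]  P^-=[0.5808 0.1985; 0.1985 1.0137]  S=[0.9326]  K=[0.5866; 0.0280]  nu=[-1.9265]  x^+=[-2.2001, -2.0335]  P^+=[0.2599 0.1831; 0.1831 1.0130]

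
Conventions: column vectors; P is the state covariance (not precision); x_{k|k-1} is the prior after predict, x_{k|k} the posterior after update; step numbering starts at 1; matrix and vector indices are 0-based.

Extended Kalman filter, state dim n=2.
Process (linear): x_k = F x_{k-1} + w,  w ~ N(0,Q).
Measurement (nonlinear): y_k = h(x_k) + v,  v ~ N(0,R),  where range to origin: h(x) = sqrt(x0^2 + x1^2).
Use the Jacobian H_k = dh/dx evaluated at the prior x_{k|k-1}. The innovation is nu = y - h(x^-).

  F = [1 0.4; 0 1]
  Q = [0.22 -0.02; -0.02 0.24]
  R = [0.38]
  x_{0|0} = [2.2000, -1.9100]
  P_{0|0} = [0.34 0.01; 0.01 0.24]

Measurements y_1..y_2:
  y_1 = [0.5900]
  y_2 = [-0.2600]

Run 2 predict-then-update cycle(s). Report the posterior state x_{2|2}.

x_post = [0.4424, -0.3182]

step 1: x^-=[1.4360, -1.9100]  P^-=[0.6064 0.0860; 0.0860 0.4800]  H_jac=[0.6009 -0.7993]  S=[0.8230]  K=[0.3592; -0.4034]  nu=[-1.7996]  x^+=[0.7895, -1.1841]  P^+=[0.5002 0.2053; 0.2053 0.3461]
step 2: x^-=[0.3159, -1.1841]  P^-=[0.9398 0.3237; 0.3237 0.5861]  H_jac=[0.2577 -0.9662]  S=[0.8284]  K=[-0.0852; -0.5829]  nu=[-1.4855]  x^+=[0.4424, -0.3182]  P^+=[0.9338 0.2826; 0.2826 0.3046]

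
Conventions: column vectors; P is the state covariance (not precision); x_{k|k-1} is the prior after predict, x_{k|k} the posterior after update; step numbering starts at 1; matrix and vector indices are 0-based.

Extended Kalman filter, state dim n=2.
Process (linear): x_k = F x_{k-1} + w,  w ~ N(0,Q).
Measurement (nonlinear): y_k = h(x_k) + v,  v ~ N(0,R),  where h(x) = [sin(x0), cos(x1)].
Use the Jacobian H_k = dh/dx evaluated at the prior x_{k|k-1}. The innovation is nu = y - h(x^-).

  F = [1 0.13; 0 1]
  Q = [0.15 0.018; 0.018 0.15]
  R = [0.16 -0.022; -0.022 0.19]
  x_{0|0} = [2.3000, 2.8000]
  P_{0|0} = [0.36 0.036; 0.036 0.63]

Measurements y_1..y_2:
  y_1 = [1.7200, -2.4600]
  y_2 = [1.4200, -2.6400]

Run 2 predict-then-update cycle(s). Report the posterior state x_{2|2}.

step 1: x^-=[2.6640, 2.8000]  P^-=[0.5300 0.1359; 0.1359 0.7800]  H_jac=[-0.8881 0.0000; 0.0000 -0.3350]  S=[0.5780 0.0184; 0.0184 0.2775]  K=[-0.8108 -0.1102; -0.1792 -0.9296]  nu=[1.2604, -1.5178]  x^+=[1.8093, 3.9851]  P^+=[0.1433 0.0092; 0.0092 0.5155]
step 2: x^-=[2.3274, 3.9851]  P^-=[0.3045 0.0943; 0.0943 0.6655]  H_jac=[-0.6865 0.0000; 0.0000 0.7470]  S=[0.3035 -0.0703; -0.0703 0.5613]  K=[-0.6794 0.0403; -0.0082 0.8846]  nu=[0.6928, -1.9752]  x^+=[1.7771, 2.2323]  P^+=[0.1596 0.0303; 0.0303 0.2252]

x_post = [1.7771, 2.2323]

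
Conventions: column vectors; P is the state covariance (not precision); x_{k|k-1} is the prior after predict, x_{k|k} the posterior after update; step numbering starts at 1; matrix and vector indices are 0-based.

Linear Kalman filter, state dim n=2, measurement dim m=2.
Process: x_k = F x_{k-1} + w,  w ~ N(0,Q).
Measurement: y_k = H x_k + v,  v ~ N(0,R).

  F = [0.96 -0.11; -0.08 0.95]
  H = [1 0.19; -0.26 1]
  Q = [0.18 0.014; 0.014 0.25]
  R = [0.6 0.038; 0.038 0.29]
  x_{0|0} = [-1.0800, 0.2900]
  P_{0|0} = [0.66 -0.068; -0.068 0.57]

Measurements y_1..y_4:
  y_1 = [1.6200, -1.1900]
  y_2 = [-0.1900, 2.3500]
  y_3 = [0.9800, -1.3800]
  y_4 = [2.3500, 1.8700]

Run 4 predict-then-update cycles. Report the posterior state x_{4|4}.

x_post = [0.9482, 1.1279]

step 1: x^-=[-1.0687, 0.3619]  P^-=[0.8095 -0.1589; -0.1589 0.7790]  S=[1.3773 -0.1755; -0.1755 1.2063]  K=[0.5368 -0.2281; 0.0802 0.6917]  nu=[2.6199, -1.8298]  x^+=[0.7550, -0.6935]  P^+=[0.3069 0.0341; 0.0341 0.2125]
step 2: x^-=[0.8011, -0.7192]  P^-=[0.4583 -0.0004; -0.0004 0.4386]  S=[1.0739 0.0018; 0.0018 0.7598]  K=[0.4269 -0.1584; 0.0762 0.5772]  nu=[-0.8544, 3.2775]  x^+=[-0.0827, 1.1074]  P^+=[0.2437 0.0337; 0.0337 0.1790]
step 3: x^-=[-0.2012, 1.0587]  P^-=[0.3997 0.0076; 0.0076 0.4080]  S=[1.0173 0.0188; 0.0188 0.7211]  K=[0.3970 -0.1440; 0.0733 0.5612]  nu=[0.9801, -2.4910]  x^+=[0.5464, -0.2674]  P^+=[0.2266 0.0322; 0.0322 0.1739]
step 4: x^-=[0.5540, -0.2978]  P^-=[0.3841 0.0081; 0.0081 0.4035]  S=[1.0018 0.0225; 0.0225 0.7153]  K=[0.3881 -0.1405; 0.0721 0.5589]  nu=[1.8526, 2.3118]  x^+=[0.9482, 1.1279]  P^+=[0.2215 0.0316; 0.0316 0.1730]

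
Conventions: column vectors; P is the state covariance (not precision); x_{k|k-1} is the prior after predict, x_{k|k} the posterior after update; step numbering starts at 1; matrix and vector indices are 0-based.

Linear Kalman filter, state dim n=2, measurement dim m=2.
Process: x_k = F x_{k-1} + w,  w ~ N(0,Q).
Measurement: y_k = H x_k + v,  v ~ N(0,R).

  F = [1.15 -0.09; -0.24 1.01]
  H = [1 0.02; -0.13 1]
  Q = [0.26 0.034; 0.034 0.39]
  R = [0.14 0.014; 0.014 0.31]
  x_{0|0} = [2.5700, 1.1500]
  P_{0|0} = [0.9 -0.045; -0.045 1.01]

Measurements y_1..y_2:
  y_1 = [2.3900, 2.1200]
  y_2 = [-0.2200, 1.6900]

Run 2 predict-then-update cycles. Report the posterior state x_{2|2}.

step 1: x^-=[2.8520, 0.5447]  P^-=[1.4677 -0.3594; -0.3594 1.4940]  S=[1.5940 -0.5054; -0.5054 1.9222]  K=[0.9006 -0.0494; 0.0517 0.8151]  nu=[-0.4729, 1.9461]  x^+=[2.3299, 2.1065]  P^+=[0.1251 0.0135; 0.0135 0.2552]
step 2: x^-=[2.4898, 1.5684]  P^-=[0.4247 -0.0077; -0.0077 0.6509]  S=[0.5647 -0.0359; -0.0359 0.9701]  K=[0.7495 -0.0371; 0.0522 0.6740]  nu=[-2.7411, 0.4453]  x^+=[0.4187, 1.7253]  P^+=[0.1042 0.0125; 0.0125 0.2113]

x_post = [0.4187, 1.7253]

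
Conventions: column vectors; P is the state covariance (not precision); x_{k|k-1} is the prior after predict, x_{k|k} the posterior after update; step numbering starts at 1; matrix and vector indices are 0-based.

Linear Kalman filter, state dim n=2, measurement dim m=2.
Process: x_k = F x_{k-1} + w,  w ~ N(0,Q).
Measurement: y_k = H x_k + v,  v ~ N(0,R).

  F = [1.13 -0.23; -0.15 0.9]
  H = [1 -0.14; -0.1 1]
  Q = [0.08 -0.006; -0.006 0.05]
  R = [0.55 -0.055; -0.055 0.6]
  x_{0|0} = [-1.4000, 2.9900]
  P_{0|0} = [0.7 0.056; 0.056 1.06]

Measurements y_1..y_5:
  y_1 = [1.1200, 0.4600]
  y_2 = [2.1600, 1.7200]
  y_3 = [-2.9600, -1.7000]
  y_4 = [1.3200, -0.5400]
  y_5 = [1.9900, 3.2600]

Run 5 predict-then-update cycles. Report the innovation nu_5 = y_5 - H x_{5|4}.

step 1: x^-=[-2.2697, 2.9010]  P^-=[1.0008 -0.2852; -0.2852 0.9092]  S=[1.6485 -0.5716; -0.5716 1.5763]  K=[0.6252 -0.0177; -0.0503 0.5767]  nu=[3.7958, -2.6680]  x^+=[0.1507, 1.1716]  P^+=[0.3433 -0.0107; -0.0107 0.3477]
step 2: x^-=[-0.0992, 1.0318]  P^-=[0.5423 -0.1474; -0.1474 0.3423]  S=[1.1403 -0.3066; -0.3066 0.9772]  K=[0.4786 -0.0562; -0.0798 0.3403]  nu=[2.4037, 0.6782]  x^+=[1.0131, 1.0709]  P^+=[0.2616 -0.0339; -0.0339 0.2052]
step 3: x^-=[0.8985, 0.8118]  P^-=[0.4425 -0.1284; -0.1284 0.2312]  S=[1.0330 -0.2618; -0.2618 0.8613]  K=[0.4279 -0.0704; -0.0908 0.2557]  nu=[-3.7448, -2.4220]  x^+=[-0.5335, 0.5326]  P^+=[0.2333 -0.0424; -0.0424 0.1542]
step 4: x^-=[-0.7254, 0.5593]  P^-=[0.4081 -0.1221; -0.1221 0.1916]  S=[0.9960 -0.2464; -0.2464 0.8201]  K=[0.4081 -0.0760; -0.0951 0.2200]  nu=[2.1237, -1.1719]  x^+=[0.2303, 0.0997]  P^+=[0.2222 -0.0458; -0.0458 0.1326]
step 5: x^-=[0.2374, 0.0551]  P^-=[0.3946 -0.1193; -0.1193 0.1748]  S=[0.9814 -0.2399; -0.2399 0.8026]  K=[0.3999 -0.0783; -0.0967 0.2037]  nu=[1.7604, 3.2286]  x^+=[0.6887, 0.5427]  P^+=[0.2177 -0.0472; -0.0472 0.1228]

innov = [1.7604, 3.2286]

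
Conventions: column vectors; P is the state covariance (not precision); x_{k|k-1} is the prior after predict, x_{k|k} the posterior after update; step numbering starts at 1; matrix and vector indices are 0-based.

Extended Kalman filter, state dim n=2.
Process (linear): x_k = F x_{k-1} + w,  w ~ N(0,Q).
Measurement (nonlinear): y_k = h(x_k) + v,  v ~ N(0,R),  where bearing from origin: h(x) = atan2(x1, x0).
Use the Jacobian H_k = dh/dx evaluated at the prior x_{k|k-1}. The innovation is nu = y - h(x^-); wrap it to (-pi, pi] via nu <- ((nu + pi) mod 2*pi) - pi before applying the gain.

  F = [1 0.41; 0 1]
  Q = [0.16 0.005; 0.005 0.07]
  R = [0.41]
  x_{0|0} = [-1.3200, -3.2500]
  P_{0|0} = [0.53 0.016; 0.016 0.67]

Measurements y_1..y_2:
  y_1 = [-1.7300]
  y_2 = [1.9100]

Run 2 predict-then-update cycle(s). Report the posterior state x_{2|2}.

x_post = [-4.2368, -3.1303]

step 1: x^-=[-2.6525, -3.2500]  P^-=[0.8157 0.2957; 0.2957 0.7400]  H_jac=[0.1847 -0.1507]  S=[0.4382]  K=[0.2421; -0.1299]  nu=[0.5253]  x^+=[-2.5253, -3.3182]  P^+=[0.7901 0.3095; 0.3095 0.7326]
step 2: x^-=[-3.8858, -3.3182]  P^-=[1.3270 0.6148; 0.6148 0.8026]  H_jac=[0.1271 -0.1488]  S=[0.4260]  K=[0.1811; -0.0970]  nu=[-1.9384]  x^+=[-4.2368, -3.1303]  P^+=[1.3130 0.6223; 0.6223 0.7986]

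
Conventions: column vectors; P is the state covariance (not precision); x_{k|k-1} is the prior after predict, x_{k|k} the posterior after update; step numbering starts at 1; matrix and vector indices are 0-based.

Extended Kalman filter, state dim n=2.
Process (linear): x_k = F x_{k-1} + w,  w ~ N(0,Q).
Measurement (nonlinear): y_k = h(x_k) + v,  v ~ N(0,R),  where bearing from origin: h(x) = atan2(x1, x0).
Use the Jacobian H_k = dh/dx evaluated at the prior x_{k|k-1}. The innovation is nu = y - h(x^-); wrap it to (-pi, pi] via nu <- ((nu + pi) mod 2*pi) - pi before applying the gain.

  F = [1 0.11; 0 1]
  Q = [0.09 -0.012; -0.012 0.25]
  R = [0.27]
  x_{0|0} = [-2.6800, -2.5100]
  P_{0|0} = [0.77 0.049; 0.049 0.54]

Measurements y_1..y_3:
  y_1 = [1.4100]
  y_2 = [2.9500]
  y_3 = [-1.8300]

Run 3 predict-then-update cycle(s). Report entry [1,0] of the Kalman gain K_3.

step 1: x^-=[-2.9561, -2.5100]  P^-=[0.8773 0.0964; 0.0964 0.7900]  H_jac=[0.1669 -0.1966]  S=[0.3186]  K=[0.4001; -0.4369]  nu=[-2.4356]  x^+=[-3.9305, -1.4460]  P^+=[0.8263 0.1521; 0.1521 0.7292]
step 2: x^-=[-4.0896, -1.4460]  P^-=[0.9586 0.2203; 0.2203 0.9792]  H_jac=[0.0769 -0.2174]  S=[0.3146]  K=[0.0820; -0.6228]  nu=[-0.5315]  x^+=[-4.1331, -1.1150]  P^+=[0.9565 0.2364; 0.2364 0.8572]
step 3: x^-=[-4.2558, -1.1150]  P^-=[1.1089 0.3187; 0.3187 1.1072]  H_jac=[0.0576 -0.2199]  S=[0.3191]  K=[-0.0194; -0.7053]  nu=[1.0553]  x^+=[-4.2762, -1.8594]  P^+=[1.1087 0.3143; 0.3143 0.9484]

K[1,0] = -0.7053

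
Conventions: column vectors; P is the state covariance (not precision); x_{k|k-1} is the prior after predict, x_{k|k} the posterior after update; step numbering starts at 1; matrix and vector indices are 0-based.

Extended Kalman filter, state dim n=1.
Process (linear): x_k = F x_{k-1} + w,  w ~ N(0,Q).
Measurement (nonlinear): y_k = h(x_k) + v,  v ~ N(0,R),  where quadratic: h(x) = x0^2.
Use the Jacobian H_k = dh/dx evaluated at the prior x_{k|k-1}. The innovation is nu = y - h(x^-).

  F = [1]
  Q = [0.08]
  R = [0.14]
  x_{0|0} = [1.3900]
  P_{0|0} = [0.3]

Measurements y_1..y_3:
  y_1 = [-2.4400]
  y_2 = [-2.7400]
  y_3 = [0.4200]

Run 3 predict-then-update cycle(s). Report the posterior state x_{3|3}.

step 1: x^-=[1.3900]  P^-=[0.3800]  H_jac=[2.7800]  S=[3.0768]  K=[0.3433]  nu=[-4.3721]  x^+=[-0.1111]  P^+=[0.0173]
step 2: x^-=[-0.1111]  P^-=[0.0973]  H_jac=[-0.2223]  S=[0.1448]  K=[-0.1493]  nu=[-2.7524]  x^+=[0.2999]  P^+=[0.0941]
step 3: x^-=[0.2999]  P^-=[0.1741]  H_jac=[0.5998]  S=[0.2026]  K=[0.5153]  nu=[0.3301]  x^+=[0.4700]  P^+=[0.1203]

x_post = [0.4700]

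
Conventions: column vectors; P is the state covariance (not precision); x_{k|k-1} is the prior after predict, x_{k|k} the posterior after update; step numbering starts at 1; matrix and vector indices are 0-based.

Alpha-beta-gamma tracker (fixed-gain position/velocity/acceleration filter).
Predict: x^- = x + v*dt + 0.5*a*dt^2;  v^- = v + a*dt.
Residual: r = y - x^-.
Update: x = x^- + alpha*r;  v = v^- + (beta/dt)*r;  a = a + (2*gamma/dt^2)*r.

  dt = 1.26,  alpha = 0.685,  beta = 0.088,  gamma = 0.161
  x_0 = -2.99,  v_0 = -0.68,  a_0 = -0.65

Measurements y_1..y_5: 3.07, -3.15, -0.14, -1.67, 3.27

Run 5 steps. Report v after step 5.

v_post = 1.3887

step 1: x_pred=-4.3628  r=7.4328  x^+=0.7287  v^+=-0.9799  a^+=0.8575
step 2: x_pred=0.1747  r=-3.3247  x^+=-2.1027  v^+=-0.1316  a^+=0.1832
step 3: x_pred=-2.1231  r=1.9831  x^+=-0.7647  v^+=0.2377  a^+=0.5854
step 4: x_pred=-0.0004  r=-1.6696  x^+=-1.1441  v^+=0.8588  a^+=0.2468
step 5: x_pred=0.1338  r=3.1362  x^+=2.2821  v^+=1.3887  a^+=0.8829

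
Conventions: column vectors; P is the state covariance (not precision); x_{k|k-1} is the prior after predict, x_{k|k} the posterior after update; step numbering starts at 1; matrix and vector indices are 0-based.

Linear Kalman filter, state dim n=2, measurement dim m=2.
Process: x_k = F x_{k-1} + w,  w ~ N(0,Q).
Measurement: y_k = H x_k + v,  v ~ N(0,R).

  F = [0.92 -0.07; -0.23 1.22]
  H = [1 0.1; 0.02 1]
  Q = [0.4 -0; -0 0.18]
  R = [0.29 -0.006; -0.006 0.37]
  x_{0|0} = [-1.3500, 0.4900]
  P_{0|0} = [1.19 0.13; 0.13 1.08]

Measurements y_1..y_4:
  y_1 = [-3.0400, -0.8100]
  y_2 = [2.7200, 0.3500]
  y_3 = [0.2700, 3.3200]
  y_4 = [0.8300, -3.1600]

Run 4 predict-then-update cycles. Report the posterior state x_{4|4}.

x_post = [0.8000, -0.9324]

step 1: x^-=[-1.2763, 0.9083]  P^-=[1.3958 -0.1960; -0.1960 1.7775]  S=[1.6643 0.0032; 0.0032 2.1402]  K=[0.8270 -0.0798; -0.0126 0.8287]  nu=[-1.8545, -1.6928]  x^+=[-2.6749, -0.4712]  P^+=[0.2442 -0.0394; -0.0394 0.3075]
step 2: x^-=[-2.4280, 0.0404]  P^-=[0.6133 -0.1228; -0.1228 0.6727]  S=[0.8855 -0.0495; -0.0495 1.0380]  K=[0.6746 -0.0743; -0.0267 0.6444]  nu=[5.1439, 0.3581]  x^+=[1.0156, 0.1340]  P^+=[0.1996 -0.0355; -0.0355 0.2393]
step 3: x^-=[0.9250, -0.0701]  P^-=[0.5747 -0.1031; -0.1031 0.5667]  S=[0.8498 -0.0412; -0.0412 0.9328]  K=[0.6608 -0.0691; -0.0254 0.6042]  nu=[-0.6479, 3.3716]  x^+=[0.2639, 1.9834]  P^+=[0.1954 -0.0334; -0.0334 0.2244]
step 4: x^-=[0.1039, 2.3591]  P^-=[0.5708 -0.0986; -0.0986 0.5430]  S=[0.8465 -0.0390; -0.0390 0.9093]  K=[0.6595 -0.0675; -0.0249 0.5940]  nu=[0.4902, -5.5212]  x^+=[0.8000, -0.9324]  P^+=[0.1950 -0.0328; -0.0328 0.2206]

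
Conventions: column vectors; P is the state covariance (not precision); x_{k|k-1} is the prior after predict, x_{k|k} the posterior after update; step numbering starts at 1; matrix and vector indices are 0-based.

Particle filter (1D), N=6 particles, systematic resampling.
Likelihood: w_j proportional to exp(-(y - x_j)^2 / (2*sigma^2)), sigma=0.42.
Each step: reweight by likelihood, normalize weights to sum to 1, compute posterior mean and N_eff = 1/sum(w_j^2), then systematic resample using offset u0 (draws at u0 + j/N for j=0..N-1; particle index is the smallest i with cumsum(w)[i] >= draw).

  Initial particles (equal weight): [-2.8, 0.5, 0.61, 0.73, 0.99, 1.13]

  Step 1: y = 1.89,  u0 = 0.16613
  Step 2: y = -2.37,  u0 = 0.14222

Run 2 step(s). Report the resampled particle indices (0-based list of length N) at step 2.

step 1: w=[0.0000, 0.0126, 0.0291, 0.0666, 0.3041, 0.5876]  mean=1.0377  Neff=2.2564  idx=[4, 4, 5, 5, 5, 5]
step 2: w=[0.4419, 0.4419, 0.0290, 0.0290, 0.0290, 0.0290]  mean=1.0063  Neff=2.5385  idx=[0, 0, 1, 1, 1, 5]

resampled_idx = [0, 0, 1, 1, 1, 5]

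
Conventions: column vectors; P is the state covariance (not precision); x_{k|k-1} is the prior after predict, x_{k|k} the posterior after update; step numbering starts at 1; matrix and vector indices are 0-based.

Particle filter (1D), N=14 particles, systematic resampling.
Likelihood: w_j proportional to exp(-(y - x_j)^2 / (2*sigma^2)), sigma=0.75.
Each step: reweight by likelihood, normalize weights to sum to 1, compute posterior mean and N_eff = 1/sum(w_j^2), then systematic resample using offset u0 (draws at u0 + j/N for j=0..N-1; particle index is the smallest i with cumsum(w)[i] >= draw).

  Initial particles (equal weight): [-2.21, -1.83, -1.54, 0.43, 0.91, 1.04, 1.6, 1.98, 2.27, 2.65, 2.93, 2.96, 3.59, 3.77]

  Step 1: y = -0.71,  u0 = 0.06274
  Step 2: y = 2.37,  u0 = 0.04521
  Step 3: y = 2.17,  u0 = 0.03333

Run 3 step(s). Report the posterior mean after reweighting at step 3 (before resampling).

step 1: w=[0.0906, 0.2195, 0.3629, 0.2109, 0.0650, 0.0440, 0.0058, 0.0011, 0.0002, 0.0000, 0.0000, 0.0000, 0.0000, 0.0000]  mean=-0.9531  Neff=4.1889  idx=[0, 1, 1, 1, 2, 2, 2, 2, 2, 3, 3, 3, 4, 5]
step 2: w=[0.0000, 0.0000, 0.0000, 0.0000, 0.0000, 0.0000, 0.0000, 0.0000, 0.0000, 0.0760, 0.0760, 0.0760, 0.3243, 0.4477]  mean=0.8587  Neff=3.0970  idx=[9, 10, 11, 12, 12, 12, 12, 12, 13, 13, 13, 13, 13, 13]
step 3: w=[0.0202, 0.0202, 0.0202, 0.0728, 0.0728, 0.0728, 0.0728, 0.0728, 0.0959, 0.0959, 0.0959, 0.0959, 0.0959, 0.0959]  mean=0.9557  Neff=12.0631  idx=[1, 3, 4, 5, 6, 7, 8, 9, 9, 10, 11, 12, 12, 13]

post_mean = 0.9557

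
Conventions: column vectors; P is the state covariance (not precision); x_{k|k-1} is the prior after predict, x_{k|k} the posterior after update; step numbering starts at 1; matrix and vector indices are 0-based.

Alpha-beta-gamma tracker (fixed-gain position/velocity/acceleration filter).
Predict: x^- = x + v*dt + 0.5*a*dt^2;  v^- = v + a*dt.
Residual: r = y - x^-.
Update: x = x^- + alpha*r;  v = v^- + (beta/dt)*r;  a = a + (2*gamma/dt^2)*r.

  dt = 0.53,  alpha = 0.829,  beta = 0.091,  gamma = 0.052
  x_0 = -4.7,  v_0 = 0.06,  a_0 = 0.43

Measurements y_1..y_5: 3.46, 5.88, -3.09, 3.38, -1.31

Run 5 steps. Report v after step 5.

step 1: x_pred=-4.6078  r=8.0678  x^+=2.0804  v^+=1.6731  a^+=3.4170
step 2: x_pred=3.4471  r=2.4329  x^+=5.4640  v^+=3.9019  a^+=4.3178
step 3: x_pred=8.1384  r=-11.2284  x^+=-1.1699  v^+=4.2624  a^+=0.1606
step 4: x_pred=1.1117  r=2.2683  x^+=2.9921  v^+=4.7370  a^+=1.0004
step 5: x_pred=5.6432  r=-6.9532  x^+=-0.1210  v^+=4.0733  a^+=-1.5739

v_post = 4.0733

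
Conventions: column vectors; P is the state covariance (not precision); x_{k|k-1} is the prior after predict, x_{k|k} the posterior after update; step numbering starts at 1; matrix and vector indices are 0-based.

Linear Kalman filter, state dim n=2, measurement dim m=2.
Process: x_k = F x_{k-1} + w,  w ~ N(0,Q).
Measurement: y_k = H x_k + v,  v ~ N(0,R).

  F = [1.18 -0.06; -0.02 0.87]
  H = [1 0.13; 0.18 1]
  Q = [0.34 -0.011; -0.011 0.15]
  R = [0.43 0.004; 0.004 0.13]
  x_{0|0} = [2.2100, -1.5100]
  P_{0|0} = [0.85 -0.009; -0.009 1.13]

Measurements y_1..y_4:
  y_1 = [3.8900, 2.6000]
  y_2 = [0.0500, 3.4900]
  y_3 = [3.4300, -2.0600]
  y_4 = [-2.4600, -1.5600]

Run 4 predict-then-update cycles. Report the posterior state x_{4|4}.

step 1: x^-=[2.6984, -1.3579]  P^-=[1.5289 -0.0993; -0.0993 1.0060]  S=[1.9501 0.3084; 0.3084 1.1497]  K=[0.7866 -0.0580; -0.1251 0.8929]  nu=[1.3681, 3.4722]  x^+=[3.5733, 1.5714]  P^+=[0.3467 -0.0668; -0.0668 0.1276]
step 2: x^-=[4.1222, 1.2957]  P^-=[0.8326 -0.0945; -0.0945 0.2490]  S=[1.2423 0.0895; 0.0895 0.3720]  K=[0.6611 -0.0103; -0.0966 0.6470]  nu=[-4.2406, 1.4523]  x^+=[1.3038, 2.6452]  P^+=[0.2909 -0.0510; -0.0510 0.0929]
step 3: x^-=[1.3798, 2.2752]  P^-=[0.7526 -0.0752; -0.0752 0.2222]  S=[1.1668 0.0914; 0.0914 0.3495]  K=[0.6361 0.0061; -0.0883 0.6201]  nu=[1.7544, -4.5836]  x^+=[2.4679, -0.7220]  P^+=[0.2797 -0.0470; -0.0470 0.0887]
step 4: x^-=[2.9554, -0.6775]  P^-=[0.7364 -0.0705; -0.0705 0.2189]  S=[1.1518 0.0928; 0.0928 0.3474]  K=[0.6306 0.0100; -0.0862 0.6167]  nu=[-5.3274, -1.4145]  x^+=[-0.4182, -1.0903]  P^+=[0.2772 -0.0461; -0.0461 0.0881]

x_post = [-0.4182, -1.0903]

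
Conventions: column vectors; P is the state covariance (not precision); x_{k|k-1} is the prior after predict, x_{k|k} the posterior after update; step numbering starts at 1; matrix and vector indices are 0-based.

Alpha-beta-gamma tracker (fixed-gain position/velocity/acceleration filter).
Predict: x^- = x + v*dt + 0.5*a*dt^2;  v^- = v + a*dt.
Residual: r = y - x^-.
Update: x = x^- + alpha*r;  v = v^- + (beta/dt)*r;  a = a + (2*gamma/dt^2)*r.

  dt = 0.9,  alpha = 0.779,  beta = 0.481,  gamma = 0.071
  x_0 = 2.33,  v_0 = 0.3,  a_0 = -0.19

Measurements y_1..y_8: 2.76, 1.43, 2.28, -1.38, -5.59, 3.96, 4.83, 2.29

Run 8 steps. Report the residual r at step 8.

resid = -6.1086

step 1: x_pred=2.5231  r=0.2369  x^+=2.7076  v^+=0.2556  a^+=-0.1485
step 2: x_pred=2.8776  r=-1.4476  x^+=1.7499  v^+=-0.6516  a^+=-0.4022
step 3: x_pred=1.0005  r=1.2795  x^+=1.9972  v^+=-0.3298  a^+=-0.1779
step 4: x_pred=1.6283  r=-3.0083  x^+=-0.7152  v^+=-2.0978  a^+=-0.7053
step 5: x_pred=-2.8888  r=-2.7012  x^+=-4.9930  v^+=-4.1762  a^+=-1.1789
step 6: x_pred=-9.2290  r=13.1890  x^+=1.0452  v^+=1.8116  a^+=1.1333
step 7: x_pred=3.1347  r=1.6953  x^+=4.4553  v^+=3.7377  a^+=1.4305
step 8: x_pred=8.3986  r=-6.1086  x^+=3.6400  v^+=1.7604  a^+=0.3596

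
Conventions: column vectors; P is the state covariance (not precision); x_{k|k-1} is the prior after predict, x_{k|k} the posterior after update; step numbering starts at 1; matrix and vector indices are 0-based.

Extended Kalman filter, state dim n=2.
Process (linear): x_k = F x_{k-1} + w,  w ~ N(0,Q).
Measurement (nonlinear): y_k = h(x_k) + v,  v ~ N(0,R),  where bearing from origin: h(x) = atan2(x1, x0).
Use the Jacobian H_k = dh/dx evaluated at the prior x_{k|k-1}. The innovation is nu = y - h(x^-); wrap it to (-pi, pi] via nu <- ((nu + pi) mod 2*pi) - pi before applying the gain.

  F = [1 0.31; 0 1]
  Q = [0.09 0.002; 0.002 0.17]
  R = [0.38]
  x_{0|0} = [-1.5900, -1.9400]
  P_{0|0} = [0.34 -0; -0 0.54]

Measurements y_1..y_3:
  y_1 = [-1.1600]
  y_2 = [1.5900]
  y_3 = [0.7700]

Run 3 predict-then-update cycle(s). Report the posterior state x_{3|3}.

step 1: x^-=[-2.1914, -1.9400]  P^-=[0.4819 0.1694; 0.1694 0.7100]  H_jac=[0.2265 -0.2558]  S=[0.4316]  K=[0.1525; -0.3320]  nu=[1.2570]  x^+=[-1.9997, -2.3573]  P^+=[0.4719 0.1912; 0.1912 0.6624]
step 2: x^-=[-2.7305, -2.3573]  P^-=[0.7441 0.3986; 0.3986 0.8324]  H_jac=[0.1812 -0.2098]  S=[0.4108]  K=[0.1245; -0.2494]  nu=[-2.2638]  x^+=[-3.0124, -1.7926]  P^+=[0.7377 0.4114; 0.4114 0.8069]
step 3: x^-=[-3.5681, -1.7926]  P^-=[1.1603 0.6635; 0.6635 0.9769]  H_jac=[0.1124 -0.2238]  S=[0.4102]  K=[-0.0439; -0.3511]  nu=[-2.8372]  x^+=[-3.4434, -0.7966]  P^+=[1.1595 0.6572; 0.6572 0.9263]

x_post = [-3.4434, -0.7966]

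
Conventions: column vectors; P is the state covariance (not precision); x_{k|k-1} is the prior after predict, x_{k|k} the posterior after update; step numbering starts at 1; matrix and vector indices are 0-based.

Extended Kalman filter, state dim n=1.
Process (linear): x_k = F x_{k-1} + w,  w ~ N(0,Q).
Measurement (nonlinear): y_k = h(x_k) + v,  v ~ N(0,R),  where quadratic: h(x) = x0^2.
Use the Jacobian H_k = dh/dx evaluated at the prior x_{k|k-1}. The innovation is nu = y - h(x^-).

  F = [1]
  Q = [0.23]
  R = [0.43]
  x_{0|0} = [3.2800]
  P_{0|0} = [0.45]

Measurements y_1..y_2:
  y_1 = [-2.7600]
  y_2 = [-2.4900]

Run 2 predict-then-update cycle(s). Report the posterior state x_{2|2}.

step 1: x^-=[3.2800]  P^-=[0.6800]  H_jac=[6.5600]  S=[29.6928]  K=[0.1502]  nu=[-13.5184]  x^+=[1.2491]  P^+=[0.0098]
step 2: x^-=[1.2491]  P^-=[0.2398]  H_jac=[2.4982]  S=[1.9269]  K=[0.3110]  nu=[-4.0503]  x^+=[-0.0104]  P^+=[0.0535]

x_post = [-0.0104]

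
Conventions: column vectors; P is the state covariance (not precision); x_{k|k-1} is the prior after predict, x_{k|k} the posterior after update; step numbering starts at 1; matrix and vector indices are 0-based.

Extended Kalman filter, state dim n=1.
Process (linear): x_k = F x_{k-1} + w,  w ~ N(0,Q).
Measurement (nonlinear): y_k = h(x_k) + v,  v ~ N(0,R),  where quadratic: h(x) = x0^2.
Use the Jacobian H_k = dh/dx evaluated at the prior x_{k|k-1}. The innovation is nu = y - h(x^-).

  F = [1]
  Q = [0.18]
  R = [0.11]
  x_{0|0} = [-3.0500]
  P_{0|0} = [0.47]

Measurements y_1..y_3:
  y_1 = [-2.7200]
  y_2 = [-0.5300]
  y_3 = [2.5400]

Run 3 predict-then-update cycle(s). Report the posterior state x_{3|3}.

x_post = [-2.0000]

step 1: x^-=[-3.0500]  P^-=[0.6500]  H_jac=[-6.1000]  S=[24.2965]  K=[-0.1632]  nu=[-12.0225]  x^+=[-1.0880]  P^+=[0.0029]
step 2: x^-=[-1.0880]  P^-=[0.1829]  H_jac=[-2.1760]  S=[0.9763]  K=[-0.4078]  nu=[-1.7138]  x^+=[-0.3892]  P^+=[0.0206]
step 3: x^-=[-0.3892]  P^-=[0.2006]  H_jac=[-0.7784]  S=[0.2315]  K=[-0.6744]  nu=[2.3885]  x^+=[-2.0000]  P^+=[0.0953]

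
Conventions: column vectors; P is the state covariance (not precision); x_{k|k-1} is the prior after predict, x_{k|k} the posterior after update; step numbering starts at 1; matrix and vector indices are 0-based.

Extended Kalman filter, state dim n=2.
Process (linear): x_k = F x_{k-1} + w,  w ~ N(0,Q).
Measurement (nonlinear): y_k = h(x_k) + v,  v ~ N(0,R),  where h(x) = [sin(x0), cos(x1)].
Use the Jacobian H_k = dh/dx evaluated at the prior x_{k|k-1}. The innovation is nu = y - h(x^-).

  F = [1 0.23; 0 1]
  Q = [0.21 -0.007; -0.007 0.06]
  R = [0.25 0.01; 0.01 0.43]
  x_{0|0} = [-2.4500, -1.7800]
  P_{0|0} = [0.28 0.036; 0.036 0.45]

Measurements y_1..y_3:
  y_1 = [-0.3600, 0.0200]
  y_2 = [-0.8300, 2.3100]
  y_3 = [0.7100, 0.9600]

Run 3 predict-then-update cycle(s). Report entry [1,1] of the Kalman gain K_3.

step 1: x^-=[-2.8594, -1.7800]  P^-=[0.5304 0.1325; 0.1325 0.5100]  H_jac=[-0.9604 0.0000; 0.0000 0.9782]  S=[0.7392 -0.1145; -0.1145 0.9180]  K=[-0.6803 0.0563; -0.0897 0.5323]  nu=[-0.0815, 0.2277]  x^+=[-2.7911, -1.6515]  P^+=[0.1765 0.0178; 0.0178 0.2331]
step 2: x^-=[-3.1709, -1.6515]  P^-=[0.4070 0.0644; 0.0644 0.2931]  H_jac=[-0.9996 0.0000; 0.0000 0.9967]  S=[0.6567 -0.0542; -0.0542 0.7211]  K=[-0.6160 0.0428; -0.0650 0.4002]  nu=[-0.8593, 2.3906]  x^+=[-2.5394, -0.6390]  P^+=[0.1536 0.0123; 0.0123 0.1720]
step 3: x^-=[-2.6863, -0.6390]  P^-=[0.3784 0.0448; 0.0448 0.2320]  H_jac=[-0.8981 0.0000; 0.0000 0.5964]  S=[0.5552 -0.0140; -0.0140 0.5125]  K=[-0.6112 0.0354; -0.0657 0.2681]  nu=[1.1497, 0.1573]  x^+=[-3.3834, -0.6724]  P^+=[0.1697 0.0153; 0.0153 0.1922]

K[1,1] = 0.2681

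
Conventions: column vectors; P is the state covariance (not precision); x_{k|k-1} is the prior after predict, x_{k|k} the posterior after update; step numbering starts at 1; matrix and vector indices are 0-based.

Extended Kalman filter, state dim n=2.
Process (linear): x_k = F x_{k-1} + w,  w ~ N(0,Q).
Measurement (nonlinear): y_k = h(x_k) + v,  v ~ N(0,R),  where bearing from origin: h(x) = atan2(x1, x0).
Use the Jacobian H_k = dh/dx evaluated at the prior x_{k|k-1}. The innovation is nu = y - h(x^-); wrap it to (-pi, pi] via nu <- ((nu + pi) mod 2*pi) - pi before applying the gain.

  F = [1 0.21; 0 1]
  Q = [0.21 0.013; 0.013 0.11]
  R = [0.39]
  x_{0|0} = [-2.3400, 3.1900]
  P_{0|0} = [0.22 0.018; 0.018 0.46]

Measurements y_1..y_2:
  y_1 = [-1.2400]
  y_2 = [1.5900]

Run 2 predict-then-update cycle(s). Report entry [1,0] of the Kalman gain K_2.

K[1,0] = -0.3854

step 1: x^-=[-1.6701, 3.1900]  P^-=[0.4578 0.1276; 0.1276 0.5700]  H_jac=[-0.2460 -0.1288]  S=[0.4353]  K=[-0.2966; -0.2408]  nu=[2.9901]  x^+=[-2.5569, 2.4699]  P^+=[0.4196 0.0965; 0.0965 0.5448]
step 2: x^-=[-2.0382, 2.4699]  P^-=[0.6941 0.2239; 0.2239 0.6548]  H_jac=[-0.2409 -0.1988]  S=[0.4776]  K=[-0.4433; -0.3854]  nu=[-0.6707]  x^+=[-1.7409, 2.7284]  P^+=[0.6003 0.1423; 0.1423 0.5838]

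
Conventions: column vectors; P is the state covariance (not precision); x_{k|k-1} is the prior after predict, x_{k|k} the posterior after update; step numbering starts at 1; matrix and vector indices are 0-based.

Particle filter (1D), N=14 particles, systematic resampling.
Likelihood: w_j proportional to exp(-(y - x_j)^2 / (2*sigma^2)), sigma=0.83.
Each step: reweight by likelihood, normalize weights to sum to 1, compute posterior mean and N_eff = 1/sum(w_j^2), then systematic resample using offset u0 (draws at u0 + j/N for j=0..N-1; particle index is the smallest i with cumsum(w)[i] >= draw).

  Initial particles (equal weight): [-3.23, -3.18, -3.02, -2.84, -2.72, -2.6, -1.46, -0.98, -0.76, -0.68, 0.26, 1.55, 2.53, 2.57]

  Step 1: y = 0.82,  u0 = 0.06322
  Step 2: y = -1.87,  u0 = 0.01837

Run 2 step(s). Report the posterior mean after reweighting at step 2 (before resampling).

step 1: w=[0.0000, 0.0000, 0.0000, 0.0000, 0.0001, 0.0001, 0.0105, 0.0437, 0.0749, 0.0896, 0.3652, 0.3114, 0.0549, 0.0497]  mean=0.6677  Neff=3.9768  idx=[8, 9, 9, 10, 10, 10, 10, 10, 11, 11, 11, 11, 12, 13]
step 2: w=[0.3119, 0.2729, 0.2729, 0.0283, 0.0283, 0.0283, 0.0283, 0.0283, 0.0002, 0.0002, 0.0002, 0.0002, 0.0000, 0.0000]  mean=-0.5704  Neff=3.9961  idx=[0, 0, 0, 0, 0, 1, 1, 1, 2, 2, 2, 2, 3, 6]

post_mean = -0.5704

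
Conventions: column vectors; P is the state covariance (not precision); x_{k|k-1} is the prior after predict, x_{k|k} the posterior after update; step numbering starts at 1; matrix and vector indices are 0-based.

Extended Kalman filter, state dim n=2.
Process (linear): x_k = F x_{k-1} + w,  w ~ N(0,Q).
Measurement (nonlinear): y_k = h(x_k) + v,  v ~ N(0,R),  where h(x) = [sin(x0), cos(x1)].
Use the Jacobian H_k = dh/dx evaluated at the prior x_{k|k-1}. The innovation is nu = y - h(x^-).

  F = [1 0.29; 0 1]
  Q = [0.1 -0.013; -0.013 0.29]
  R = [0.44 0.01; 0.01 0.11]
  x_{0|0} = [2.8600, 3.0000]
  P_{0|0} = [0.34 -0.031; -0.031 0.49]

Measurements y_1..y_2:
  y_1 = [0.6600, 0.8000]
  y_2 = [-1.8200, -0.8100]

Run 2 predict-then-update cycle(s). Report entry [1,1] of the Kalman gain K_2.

K[1,1] = -0.9107

step 1: x^-=[3.7300, 3.0000]  P^-=[0.4632 0.0981; 0.0981 0.7800]  H_jac=[-0.8318 0.0000; 0.0000 -0.1411]  S=[0.7605 0.0215; 0.0215 0.1255]  K=[-0.5060 -0.0236; -0.0829 -0.8626]  nu=[1.2150, 1.7900]  x^+=[3.0730, 1.3552]  P^+=[0.2679 0.0542; 0.0542 0.6783]
step 2: x^-=[3.4660, 1.3552]  P^-=[0.4564 0.2379; 0.2379 0.9683]  H_jac=[-0.9478 0.0000; 0.0000 -0.9768]  S=[0.8500 0.2303; 0.2303 1.0340]  K=[-0.4768 -0.1186; -0.0186 -0.9107]  nu=[-1.5012, -1.0240]  x^+=[4.3032, 2.3155]  P^+=[0.2226 0.0182; 0.0182 0.1027]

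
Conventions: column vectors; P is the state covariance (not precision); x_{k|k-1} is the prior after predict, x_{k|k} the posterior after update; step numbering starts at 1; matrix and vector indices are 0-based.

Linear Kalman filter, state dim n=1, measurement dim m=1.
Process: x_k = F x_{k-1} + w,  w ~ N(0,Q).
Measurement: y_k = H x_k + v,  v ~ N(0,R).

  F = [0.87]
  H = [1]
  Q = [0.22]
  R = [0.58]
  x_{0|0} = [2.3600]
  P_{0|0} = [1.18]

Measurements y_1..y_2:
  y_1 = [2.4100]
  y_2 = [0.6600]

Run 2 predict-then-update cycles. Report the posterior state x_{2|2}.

step 1: x^-=[2.0532]  P^-=[1.1131]  S=[1.6931]  K=[0.6574]  nu=[0.3568]  x^+=[2.2878]  P^+=[0.3813]
step 2: x^-=[1.9904]  P^-=[0.5086]  S=[1.0886]  K=[0.4672]  nu=[-1.3304]  x^+=[1.3688]  P^+=[0.2710]

x_post = [1.3688]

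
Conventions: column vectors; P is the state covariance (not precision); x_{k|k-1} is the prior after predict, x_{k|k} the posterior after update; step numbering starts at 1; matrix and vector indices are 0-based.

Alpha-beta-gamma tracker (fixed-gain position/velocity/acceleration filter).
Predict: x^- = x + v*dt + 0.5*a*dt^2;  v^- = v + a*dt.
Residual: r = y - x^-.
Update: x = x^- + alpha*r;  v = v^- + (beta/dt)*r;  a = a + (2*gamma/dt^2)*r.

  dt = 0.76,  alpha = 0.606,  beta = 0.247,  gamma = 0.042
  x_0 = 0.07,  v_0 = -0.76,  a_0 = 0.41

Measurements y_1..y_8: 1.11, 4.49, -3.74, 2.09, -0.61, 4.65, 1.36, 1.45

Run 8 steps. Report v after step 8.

v_post = 0.5492

step 1: x_pred=-0.3892  r=1.4992  x^+=0.5193  v^+=0.0388  a^+=0.6280
step 2: x_pred=0.7302  r=3.7598  x^+=3.0086  v^+=1.7381  a^+=1.1748
step 3: x_pred=4.6689  r=-8.4089  x^+=-0.4269  v^+=-0.1020  a^+=-0.0481
step 4: x_pred=-0.5183  r=2.6083  x^+=1.0623  v^+=0.7092  a^+=0.3312
step 5: x_pred=1.6970  r=-2.3070  x^+=0.2990  v^+=0.2112  a^+=-0.0043
step 6: x_pred=0.4582  r=4.1918  x^+=2.9984  v^+=1.5703  a^+=0.6053
step 7: x_pred=4.3666  r=-3.0066  x^+=2.5446  v^+=1.0532  a^+=0.1681
step 8: x_pred=3.3936  r=-1.9436  x^+=2.2158  v^+=0.5492  a^+=-0.1146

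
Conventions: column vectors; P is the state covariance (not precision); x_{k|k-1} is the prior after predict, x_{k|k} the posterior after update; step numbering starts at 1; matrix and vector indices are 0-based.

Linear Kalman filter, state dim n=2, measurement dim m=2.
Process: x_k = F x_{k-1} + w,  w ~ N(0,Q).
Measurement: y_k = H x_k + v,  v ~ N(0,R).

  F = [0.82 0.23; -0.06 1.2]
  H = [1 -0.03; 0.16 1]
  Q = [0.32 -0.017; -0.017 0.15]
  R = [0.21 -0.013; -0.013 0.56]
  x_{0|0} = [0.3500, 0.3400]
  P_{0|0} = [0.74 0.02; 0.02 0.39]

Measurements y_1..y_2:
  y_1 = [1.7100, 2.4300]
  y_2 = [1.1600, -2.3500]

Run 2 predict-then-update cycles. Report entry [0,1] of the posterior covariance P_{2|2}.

P_post[0,1] = -0.0019

step 1: x^-=[0.3652, 0.3870]  P^-=[0.8458 0.0736; 0.0736 0.7114]  S=[1.0520 0.1743; 0.1743 1.3166]  K=[0.7930 0.0538; -0.0422 0.5549]  nu=[1.3564, 1.9846]  x^+=[1.5475, 1.4309]  P^+=[0.1656 -0.0067; -0.0067 0.3123]
step 2: x^-=[1.5980, 1.6242]  P^-=[0.4454 0.0546; 0.0546 0.6013]  S=[0.6526 0.0945; 0.0945 1.1902]  K=[0.6723 0.0523; -0.0185 0.5140]  nu=[-0.3893, -4.2299]  x^+=[1.1150, -0.5429]  P^+=[0.1405 -0.0019; -0.0019 0.2884]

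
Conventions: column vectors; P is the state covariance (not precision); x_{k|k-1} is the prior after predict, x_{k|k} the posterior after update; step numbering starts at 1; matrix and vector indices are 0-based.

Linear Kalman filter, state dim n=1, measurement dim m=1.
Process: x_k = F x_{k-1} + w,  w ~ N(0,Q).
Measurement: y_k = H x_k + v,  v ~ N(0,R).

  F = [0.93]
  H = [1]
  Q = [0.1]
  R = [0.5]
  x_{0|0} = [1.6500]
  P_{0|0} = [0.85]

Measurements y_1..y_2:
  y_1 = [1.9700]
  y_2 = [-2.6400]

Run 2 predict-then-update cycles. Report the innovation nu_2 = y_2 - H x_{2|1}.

step 1: x^-=[1.5345]  P^-=[0.8352]  S=[1.3352]  K=[0.6255]  nu=[0.4355]  x^+=[1.8069]  P^+=[0.3128]
step 2: x^-=[1.6804]  P^-=[0.3705]  S=[0.8705]  K=[0.4256]  nu=[-4.3204]  x^+=[-0.1584]  P^+=[0.2128]

innov = [-4.3204]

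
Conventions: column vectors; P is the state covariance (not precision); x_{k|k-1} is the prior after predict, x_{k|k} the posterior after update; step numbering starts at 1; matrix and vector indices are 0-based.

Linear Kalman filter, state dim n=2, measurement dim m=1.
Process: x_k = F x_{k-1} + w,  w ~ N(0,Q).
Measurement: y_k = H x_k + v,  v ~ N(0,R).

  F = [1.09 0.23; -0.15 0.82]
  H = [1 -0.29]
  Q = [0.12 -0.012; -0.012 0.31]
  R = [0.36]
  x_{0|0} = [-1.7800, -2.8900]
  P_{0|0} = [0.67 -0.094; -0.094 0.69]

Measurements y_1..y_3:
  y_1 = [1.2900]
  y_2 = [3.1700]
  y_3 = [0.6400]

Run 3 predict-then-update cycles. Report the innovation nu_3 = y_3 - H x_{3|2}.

innov = [-0.5068]

step 1: x^-=[-2.6049, -2.1028]  P^-=[0.9054 -0.0722; -0.0722 0.8122]  S=[1.3756]  K=[0.6734; -0.2237]  nu=[3.2851]  x^+=[-0.3927, -2.8377]  P^+=[0.2816 0.1350; 0.1350 0.7433]
step 2: x^-=[-1.0807, -2.2680]  P^-=[0.5616 0.1982; 0.1982 0.7829]  S=[0.8725]  K=[0.5778; -0.0331]  nu=[3.5930]  x^+=[0.9953, -2.3869]  P^+=[0.2703 0.2149; 0.2149 0.7820]
step 3: x^-=[0.5359, -2.1065]  P^-=[0.5903 0.2759; 0.2759 0.7890]  S=[0.8566]  K=[0.5957; 0.0550]  nu=[-0.5068]  x^+=[0.2340, -2.1344]  P^+=[0.2863 0.2479; 0.2479 0.7864]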